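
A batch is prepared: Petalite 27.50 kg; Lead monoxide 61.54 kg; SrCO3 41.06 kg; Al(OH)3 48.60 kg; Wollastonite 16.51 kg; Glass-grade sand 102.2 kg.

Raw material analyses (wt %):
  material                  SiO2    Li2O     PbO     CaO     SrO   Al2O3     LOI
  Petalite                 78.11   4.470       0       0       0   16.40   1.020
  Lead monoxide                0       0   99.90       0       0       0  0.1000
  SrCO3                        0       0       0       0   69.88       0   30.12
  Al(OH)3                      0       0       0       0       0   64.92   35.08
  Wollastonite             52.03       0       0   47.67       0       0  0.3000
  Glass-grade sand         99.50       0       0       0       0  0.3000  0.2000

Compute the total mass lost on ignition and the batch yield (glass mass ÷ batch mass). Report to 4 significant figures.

The intermediate values are printed (rounded to four significant digits) at each printed step; each numeric step runs at full float precision at each step — every reported value takes just one rounding. All derived quantities, including six oxide percentages, totals, glass mass, yield, ignition loss, are carried starting from the weights at 267.4 kg of glass in full float precision exactly as shown in either problem or answer.
Each material's LOI contribution:
  Petalite: 27.50 × 0.01020 = 0.2805 kg
  Lead monoxide: 61.54 × 0.001000 = 0.06154 kg
  SrCO3: 41.06 × 0.3012 = 12.37 kg
  Al(OH)3: 48.60 × 0.3508 = 17.05 kg
  Wollastonite: 16.51 × 0.003000 = 0.04953 kg
  Glass-grade sand: 102.2 × 0.002000 = 0.2044 kg
Total LOI = 30.01 kg
Glass = batch − LOI = 297.4 − 30.01 = 267.4 kg

LOI loss = 30.01 kg; glass = 267.4 kg; yield = 89.91%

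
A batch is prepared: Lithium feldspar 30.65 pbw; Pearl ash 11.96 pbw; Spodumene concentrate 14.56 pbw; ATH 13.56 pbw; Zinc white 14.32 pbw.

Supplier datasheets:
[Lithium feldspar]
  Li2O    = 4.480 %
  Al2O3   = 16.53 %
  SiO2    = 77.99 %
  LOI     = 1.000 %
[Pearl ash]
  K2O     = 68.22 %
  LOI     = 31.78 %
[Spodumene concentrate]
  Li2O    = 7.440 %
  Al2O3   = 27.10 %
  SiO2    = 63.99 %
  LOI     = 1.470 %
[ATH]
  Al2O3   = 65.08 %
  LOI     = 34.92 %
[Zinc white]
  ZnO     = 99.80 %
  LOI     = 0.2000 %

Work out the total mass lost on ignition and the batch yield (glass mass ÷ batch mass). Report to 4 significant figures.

Working values are printed (rounded to four significant digits) in the working — the whole derivation carries exact precision from first step to last — every reported value sees exactly one rounding. Derived quantities, which include totals, five oxide percentages, glass mass, yield, ignition loss, are recomputed at exact precision, exactly as printed in problem or answer, starting from the weights on 75.96 pbw of glass.
Material-by-material LOI:
  Lithium feldspar: 30.65 × 0.01000 = 0.3065 pbw
  Pearl ash: 11.96 × 0.3178 = 3.801 pbw
  Spodumene concentrate: 14.56 × 0.01470 = 0.2140 pbw
  ATH: 13.56 × 0.3492 = 4.735 pbw
  Zinc white: 14.32 × 0.002000 = 0.02864 pbw
Total LOI = 9.085 pbw
Glass = batch − LOI = 85.05 − 9.085 = 75.96 pbw

LOI loss = 9.085 pbw; glass = 75.96 pbw; yield = 89.32%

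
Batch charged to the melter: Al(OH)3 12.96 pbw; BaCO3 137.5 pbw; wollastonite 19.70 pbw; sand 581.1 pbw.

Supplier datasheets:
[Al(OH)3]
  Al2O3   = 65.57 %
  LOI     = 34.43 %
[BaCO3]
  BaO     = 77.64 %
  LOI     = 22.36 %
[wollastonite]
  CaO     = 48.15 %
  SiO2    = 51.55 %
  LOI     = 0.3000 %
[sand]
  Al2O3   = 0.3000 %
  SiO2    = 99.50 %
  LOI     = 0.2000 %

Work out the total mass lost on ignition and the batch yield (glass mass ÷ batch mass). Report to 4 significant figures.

LOI loss = 36.43 pbw; glass = 714.8 pbw; yield = 95.15%

The working math carries exact precision from start to finish — mid-chain values are printed (rounded to four significant digits) in the working; each reported value takes a single rounding; the derived quantities are rebuilt in full float precision (the four compositions, the yield, glass mass, the totals, LOI) starting from the weights for 714.8 pbw of glass precisely as stated by the problem or answer text.
Loss on ignition, line by line:
  Al(OH)3: 12.96 × 0.3443 = 4.462 pbw
  BaCO3: 137.5 × 0.2236 = 30.74 pbw
  wollastonite: 19.70 × 0.003000 = 0.05910 pbw
  sand: 581.1 × 0.002000 = 1.162 pbw
Total LOI = 36.43 pbw
Glass = batch − LOI = 751.3 − 36.43 = 714.8 pbw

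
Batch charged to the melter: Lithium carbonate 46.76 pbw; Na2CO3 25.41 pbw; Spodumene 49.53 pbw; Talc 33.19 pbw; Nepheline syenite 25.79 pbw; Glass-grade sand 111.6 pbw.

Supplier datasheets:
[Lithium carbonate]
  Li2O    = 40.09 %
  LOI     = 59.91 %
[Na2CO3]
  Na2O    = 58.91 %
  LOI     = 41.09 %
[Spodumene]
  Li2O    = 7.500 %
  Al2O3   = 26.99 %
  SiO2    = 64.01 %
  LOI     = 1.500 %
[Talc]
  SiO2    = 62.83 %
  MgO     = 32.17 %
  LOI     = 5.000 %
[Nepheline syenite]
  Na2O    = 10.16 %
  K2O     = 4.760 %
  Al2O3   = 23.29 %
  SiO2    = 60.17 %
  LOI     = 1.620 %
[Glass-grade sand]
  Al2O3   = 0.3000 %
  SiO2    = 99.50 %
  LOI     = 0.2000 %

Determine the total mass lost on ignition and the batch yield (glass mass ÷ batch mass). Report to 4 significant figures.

The intermediate values are shown, rounded to 4 significant figures, at each printed step. The working math holds full float precision throughout — every reported figure is rounded just once; all derived quantities are carried from the batch weights for 250.8 pbw of glass at exact precision (net glass mass, six oxide percentages, ignition loss, the totals, the yield), exactly as printed in the problem or the answer.
Ignition loss by material:
  Lithium carbonate: 46.76 × 0.5991 = 28.01 pbw
  Na2CO3: 25.41 × 0.4109 = 10.44 pbw
  Spodumene: 49.53 × 0.01500 = 0.7429 pbw
  Talc: 33.19 × 0.05000 = 1.659 pbw
  Nepheline syenite: 25.79 × 0.01620 = 0.4178 pbw
  Glass-grade sand: 111.6 × 0.002000 = 0.2232 pbw
Total LOI = 41.50 pbw
Glass = batch − LOI = 292.3 − 41.50 = 250.8 pbw

LOI loss = 41.50 pbw; glass = 250.8 pbw; yield = 85.80%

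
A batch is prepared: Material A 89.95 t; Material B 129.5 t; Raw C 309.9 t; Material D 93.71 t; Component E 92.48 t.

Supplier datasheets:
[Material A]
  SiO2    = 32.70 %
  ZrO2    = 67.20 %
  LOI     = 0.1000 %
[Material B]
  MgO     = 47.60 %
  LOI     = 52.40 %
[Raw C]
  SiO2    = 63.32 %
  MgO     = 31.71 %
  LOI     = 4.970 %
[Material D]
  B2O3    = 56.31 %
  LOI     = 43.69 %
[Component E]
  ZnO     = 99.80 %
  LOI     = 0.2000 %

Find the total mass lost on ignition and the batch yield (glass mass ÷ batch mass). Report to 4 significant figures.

LOI loss = 124.5 t; glass = 591.1 t; yield = 82.60%

Mid-chain values appear rounded to 4 significant figures at each printed step. Every computation carries full precision through every step; every reported figure carries a single rounding — all derived quantities, which include the five compositions, the totals, ignition loss, the yield, net glass mass, are rebuilt at exact precision, as given in the problem or answer text, using the weight values on 591.1 t of glass.
Per-material ignition loss:
  Material A: 89.95 × 0.001000 = 0.08995 t
  Material B: 129.5 × 0.5240 = 67.86 t
  Raw C: 309.9 × 0.04970 = 15.40 t
  Material D: 93.71 × 0.4369 = 40.94 t
  Component E: 92.48 × 0.002000 = 0.1850 t
Total LOI = 124.5 t
Glass = batch − LOI = 715.5 − 124.5 = 591.1 t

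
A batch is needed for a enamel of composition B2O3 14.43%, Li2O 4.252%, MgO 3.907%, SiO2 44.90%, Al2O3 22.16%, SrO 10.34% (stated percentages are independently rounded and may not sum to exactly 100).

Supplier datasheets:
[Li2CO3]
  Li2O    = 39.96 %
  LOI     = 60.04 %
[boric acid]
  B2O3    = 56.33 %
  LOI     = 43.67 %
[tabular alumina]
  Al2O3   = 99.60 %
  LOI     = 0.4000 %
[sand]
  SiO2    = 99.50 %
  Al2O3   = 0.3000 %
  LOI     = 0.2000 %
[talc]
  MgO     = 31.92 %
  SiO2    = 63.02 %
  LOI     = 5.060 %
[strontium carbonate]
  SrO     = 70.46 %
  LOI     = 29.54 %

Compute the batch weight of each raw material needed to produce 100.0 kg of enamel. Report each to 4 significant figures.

Batch per 100.0 kg enamel:
  Li2CO3: 10.64 kg
  boric acid: 25.62 kg
  tabular alumina: 22.14 kg
  sand: 37.37 kg
  talc: 12.24 kg
  strontium carbonate: 14.67 kg
Total batch = 122.7 kg; LOI loss = 22.69 kg; yield = 81.50%

The whole derivation keeps exact precision through the solve — intermediates are shown, with 4-significant-figure rounding, in the printout — a single rounding yields each reported number. Derived quantities (totals, ignition loss, the six compositions, glass mass, the yield) are recomputed starting from the weights on 100.0 kg of glass at full float precision exactly as shown in the problem or the answer.
Target masses of each oxide per 100.0 kg enamel:
  B2O3: 14.43% × 100.0 = 14.43 kg
  Li2O: 4.252% × 100.0 = 4.252 kg
  MgO: 3.907% × 100.0 = 3.907 kg
  SiO2: 44.90% × 100.0 = 44.90 kg
  Al2O3: 22.16% × 100.0 = 22.16 kg
  SrO: 10.34% × 100.0 = 10.34 kg
Verifying the oxide balance given the weights on record, per the basis as stated (every target is met by its sum net of answer rounding effects):
  B2O3: 25.62·0.5633 = 14.43 kg (target 14.43 kg)
  Li2O: 10.64·0.3996 = 4.252 kg (target 4.252 kg)
  MgO: 12.24·0.3192 = 3.907 kg (target 3.907 kg)
  SiO2: 37.37·0.9950 + 12.24·0.6302 = 44.90 kg (target 44.90 kg)
  Al2O3: 22.14·0.9960 + 37.37·0.003000 = 22.16 kg (target 22.16 kg)
  SrO: 14.67·0.7046 = 10.34 kg (target 10.34 kg)
Glass mass check: total charge less LOI = 99.99 kg (per-oxide target masses sum to 99.99 kg; against the stated basis, 100.0 kg — rounding explains the deltas).
Summing the batch: Σ batch = 122.7 kg; LOI loss = Σ batch·LOI = 22.69 kg; yield = glass ÷ total batch = 81.50%.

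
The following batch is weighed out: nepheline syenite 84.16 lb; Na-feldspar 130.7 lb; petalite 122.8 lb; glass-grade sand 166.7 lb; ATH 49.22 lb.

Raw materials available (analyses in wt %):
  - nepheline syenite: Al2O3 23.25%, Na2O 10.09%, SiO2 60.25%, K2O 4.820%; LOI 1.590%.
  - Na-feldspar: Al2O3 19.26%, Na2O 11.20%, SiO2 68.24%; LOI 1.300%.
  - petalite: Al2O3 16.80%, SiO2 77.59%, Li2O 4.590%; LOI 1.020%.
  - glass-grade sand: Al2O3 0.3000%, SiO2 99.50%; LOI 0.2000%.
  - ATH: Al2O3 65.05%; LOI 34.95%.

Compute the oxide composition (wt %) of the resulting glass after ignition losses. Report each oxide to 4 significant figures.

Working values are printed, rounded to 4 significant digits, as written; every computation holds full float precision in every operation — each reported value takes exactly one rounding. All derived quantities, including the yield, LOI, five oxide percentages, glass mass, totals, are recomputed from the weighed amounts for 531.8 lb of glass in exact precision, exactly as printed in question or answer.
Oxide-by-oxide delivered mass:
  Al2O3: 84.16·0.2325 + 130.7·0.1926 + 122.8·0.1680 + 166.7·0.003000 + 49.22·0.6505 = 97.89 lb
  Na2O: 84.16·0.1009 + 130.7·0.1120 = 23.13 lb
  SiO2: 84.16·0.6025 + 130.7·0.6824 + 122.8·0.7759 + 166.7·0.9950 = 401.0 lb
  Li2O: 122.8·0.04590 = 5.637 lb
  K2O: 84.16·0.04820 = 4.057 lb
LOI: 84.16·0.01590 + 130.7·0.01300 + 122.8·0.01020 + 166.7·0.002000 + 49.22·0.3495 = 21.83 lb
Net of LOI, the glass mass = 553.6 − 21.83 = 531.8 lb (= the summed oxide contributions)
oxide / glass × 100 gives the wt %

Glass mass = 531.8 lb (batch 553.6 − LOI 21.83).
Composition: Al2O3 18.41%, Na2O 4.350%, SiO2 75.42%, Li2O 1.060%, K2O 0.7629%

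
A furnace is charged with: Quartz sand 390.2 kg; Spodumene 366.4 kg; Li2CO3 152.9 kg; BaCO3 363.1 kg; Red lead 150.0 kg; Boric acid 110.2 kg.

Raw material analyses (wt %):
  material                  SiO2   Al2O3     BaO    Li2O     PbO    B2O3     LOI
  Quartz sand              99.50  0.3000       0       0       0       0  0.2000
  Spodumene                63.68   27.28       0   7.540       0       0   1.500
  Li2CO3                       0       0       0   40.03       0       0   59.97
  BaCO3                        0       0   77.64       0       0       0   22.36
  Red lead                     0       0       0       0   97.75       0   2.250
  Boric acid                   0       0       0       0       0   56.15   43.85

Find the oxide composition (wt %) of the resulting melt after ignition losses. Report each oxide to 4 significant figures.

Exact precision is carried from first step to last — working values are displayed, rounded to 4 significant figures, in the printout. Every reported figure sees exactly one rounding. Derived quantities, which include glass mass, the totals, six oxide percentages, yield, LOI, are recomputed in full float precision, exactly as printed in either problem or answer, using the weight values on 1302 kg of glass.
Delivered oxide masses:
  SiO2: 390.2·0.9950 + 366.4·0.6368 = 621.6 kg
  Al2O3: 390.2·0.003000 + 366.4·0.2728 = 101.1 kg
  BaO: 363.1·0.7764 = 281.9 kg
  Li2O: 366.4·0.07540 + 152.9·0.4003 = 88.83 kg
  PbO: 150.0·0.9775 = 146.6 kg
  B2O3: 110.2·0.5615 = 61.88 kg
LOI: 390.2·0.002000 + 366.4·0.01500 + 152.9·0.5997 + 363.1·0.2236 + 150.0·0.02250 + 110.2·0.4385 = 230.9 kg
Net of LOI, the glass mass = 1533 − 230.9 = 1302 kg (consistent with Σ oxide mass)
each wt % is 100 × oxide ÷ glass

Glass mass = 1302 kg (batch 1533 − LOI 230.9).
Composition: SiO2 47.74%, Al2O3 7.767%, BaO 21.65%, Li2O 6.823%, PbO 11.26%, B2O3 4.753%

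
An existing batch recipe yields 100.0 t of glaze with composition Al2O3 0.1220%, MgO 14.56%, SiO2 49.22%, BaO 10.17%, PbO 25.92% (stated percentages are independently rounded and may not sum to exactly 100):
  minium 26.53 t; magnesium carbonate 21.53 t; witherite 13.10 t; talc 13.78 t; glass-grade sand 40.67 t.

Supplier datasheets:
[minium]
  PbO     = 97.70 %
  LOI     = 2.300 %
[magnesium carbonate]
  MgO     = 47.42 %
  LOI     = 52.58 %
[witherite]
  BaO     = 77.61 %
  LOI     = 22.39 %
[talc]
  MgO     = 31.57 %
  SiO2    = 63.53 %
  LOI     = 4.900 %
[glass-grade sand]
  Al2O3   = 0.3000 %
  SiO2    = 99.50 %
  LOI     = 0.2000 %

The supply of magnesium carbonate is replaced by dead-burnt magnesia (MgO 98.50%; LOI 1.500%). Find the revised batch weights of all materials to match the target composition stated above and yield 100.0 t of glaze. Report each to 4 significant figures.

Every computation runs at full precision from start to finish. Mid-chain values appear rounded to four significant figures when written out — exactly one rounding lands on each reported value. All derived quantities, including the totals, five oxide percentages, the yield, glass mass, LOI, are computed using the weight values per 100.0 t of glass at full precision, exactly as printed in the question or the answer.
Target masses of each oxide per 100.0 t glaze:
  Al2O3: 0.1220% × 100.0 = 0.1220 t
  MgO: 14.56% × 100.0 = 14.56 t
  SiO2: 49.22% × 100.0 = 49.22 t
  BaO: 10.17% × 100.0 = 10.17 t
  PbO: 25.92% × 100.0 = 25.92 t
Balance tally, oxide-wise, working from each reported weight, for the quoted basis mass (sums match the target masses within answer rounding):
  Al2O3: 40.67·0.003000 = 0.1220 t (target 0.1220 t)
  MgO: 10.36·0.9850 + 13.78·0.3157 = 14.55 t (target 14.56 t)
  SiO2: 13.78·0.6353 + 40.67·0.9950 = 49.22 t (target 49.22 t)
  BaO: 13.10·0.7761 = 10.17 t (target 10.17 t)
  PbO: 26.53·0.9770 = 25.92 t (target 25.92 t)
Glass mass check: the batch minus its LOI: 99.98 t (the targets, summed, come to 99.99 t; basis as stated: 100.0 t — deltas are rounding alone).
Batch grand total — Σ batch = 104.4 t; LOI loss = Σ batch·LOI = 4.455 t; yield, glass over the total, = 95.73%.

Revised batch per 100.0 t glaze:
  minium: 26.53 t
  dead-burnt magnesia: 10.36 t
  witherite: 13.10 t
  talc: 13.78 t
  glass-grade sand: 40.67 t
Total batch = 104.4 t; LOI loss = 4.455 t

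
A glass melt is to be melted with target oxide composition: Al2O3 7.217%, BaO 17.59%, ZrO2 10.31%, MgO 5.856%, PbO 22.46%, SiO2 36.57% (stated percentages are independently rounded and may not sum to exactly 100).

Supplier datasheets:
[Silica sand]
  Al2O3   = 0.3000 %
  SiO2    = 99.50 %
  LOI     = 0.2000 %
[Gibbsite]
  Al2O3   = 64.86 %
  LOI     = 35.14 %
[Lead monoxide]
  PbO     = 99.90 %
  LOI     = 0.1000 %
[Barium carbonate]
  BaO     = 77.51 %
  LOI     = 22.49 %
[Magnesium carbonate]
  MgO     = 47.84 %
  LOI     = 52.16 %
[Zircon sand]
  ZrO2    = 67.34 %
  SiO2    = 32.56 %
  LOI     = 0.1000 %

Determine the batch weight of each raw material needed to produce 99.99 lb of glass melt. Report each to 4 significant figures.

In-progress results are printed rounded to 4 significant digits in the printout; all arithmetic keeps full precision at each step — every reported figure receives exactly one rounding. The derived quantities are recomputed in full precision (the yield, six oxide percentages, the totals, ignition loss, net glass mass) from the batch weights at 99.99 lb of glass precisely as stated by either problem or answer.
Target oxide masses per 99.99 lb glass melt:
  Al2O3: 7.217% × 99.99 = 7.216 lb
  BaO: 17.59% × 99.99 = 17.59 lb
  ZrO2: 10.31% × 99.99 = 10.31 lb
  MgO: 5.856% × 99.99 = 5.855 lb
  PbO: 22.46% × 99.99 = 22.46 lb
  SiO2: 36.57% × 99.99 = 36.57 lb
Per-oxide balance check with the batch weights as given, for the quoted basis mass (every target is met by its sum given rounding of the digits):
  Al2O3: 31.74·0.003000 + 10.98·0.6486 = 7.217 lb (target 7.216 lb)
  BaO: 22.69·0.7751 = 17.59 lb (target 17.59 lb)
  ZrO2: 15.31·0.6734 = 10.31 lb (target 10.31 lb)
  MgO: 12.24·0.4784 = 5.856 lb (target 5.855 lb)
  PbO: 22.48·0.9990 = 22.46 lb (target 22.46 lb)
  SiO2: 31.74·0.9950 + 15.31·0.3256 = 36.57 lb (target 36.57 lb)
Glass mass check: whole batch net of LOI = 99.99 lb (per-oxide target masses sum to 99.99 lb; versus the stated basis of 99.99 lb — gaps are rounding artifacts).
Batch total: Σ batch = 115.4 lb; Σ batch·LOI gives LOI loss = 15.45 lb; yield: glass divided by total = 86.62%.

Batch per 99.99 lb glass melt:
  Silica sand: 31.74 lb
  Gibbsite: 10.98 lb
  Lead monoxide: 22.48 lb
  Barium carbonate: 22.69 lb
  Magnesium carbonate: 12.24 lb
  Zircon sand: 15.31 lb
Total batch = 115.4 lb; LOI loss = 15.45 lb; yield = 86.62%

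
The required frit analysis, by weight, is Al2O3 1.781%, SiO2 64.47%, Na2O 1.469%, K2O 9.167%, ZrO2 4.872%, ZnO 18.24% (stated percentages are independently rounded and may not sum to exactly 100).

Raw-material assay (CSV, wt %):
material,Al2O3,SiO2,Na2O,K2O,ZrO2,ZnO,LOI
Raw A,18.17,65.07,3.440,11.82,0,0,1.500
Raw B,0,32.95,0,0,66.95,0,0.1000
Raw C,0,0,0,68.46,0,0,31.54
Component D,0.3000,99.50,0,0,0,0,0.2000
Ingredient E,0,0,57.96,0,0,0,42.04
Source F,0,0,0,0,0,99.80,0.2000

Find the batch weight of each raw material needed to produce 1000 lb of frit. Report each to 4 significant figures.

Batch per 1000 lb frit:
  Raw A: 88.68 lb
  Raw B: 72.77 lb
  Raw C: 118.6 lb
  Component D: 565.8 lb
  Ingredient E: 20.08 lb
  Source F: 182.8 lb
Total batch = 1049 lb; LOI loss = 48.75 lb; yield = 95.35%

Working values are printed with 4-significant-figure rounding in the working — each numeric step holds full precision all the way through. Every reported number takes exactly one rounding — all derived quantities are recomputed at full precision (net glass mass, LOI, totals, the six compositions, the yield) from the weighed amounts per 1000 lb of glass as quoted within the question or the answer.
The oxide mass targets at 1000 lb frit:
  Al2O3: 1.781% × 1000 = 17.81 lb
  SiO2: 64.47% × 1000 = 644.7 lb
  Na2O: 1.469% × 1000 = 14.69 lb
  K2O: 9.167% × 1000 = 91.67 lb
  ZrO2: 4.872% × 1000 = 48.72 lb
  ZnO: 18.24% × 1000 = 182.4 lb
Mass-balance tally per oxide per the reported batch figures, relative to the basis at hand (summed amounts equal target values within answer rounding):
  Al2O3: 88.68·0.1817 + 565.8·0.003000 = 17.81 lb (target 17.81 lb)
  SiO2: 88.68·0.6507 + 72.77·0.3295 + 565.8·0.9950 = 644.7 lb (target 644.7 lb)
  Na2O: 88.68·0.03440 + 20.08·0.5796 = 14.69 lb (target 14.69 lb)
  K2O: 88.68·0.1182 + 118.6·0.6846 = 91.68 lb (target 91.67 lb)
  ZrO2: 72.77·0.6695 = 48.72 lb (target 48.72 lb)
  ZnO: 182.8·0.9980 = 182.4 lb (target 182.4 lb)
Glass mass check: net batch after ignition = 1000 lb (oxide target masses add up to 1000 lb; the stated basis being 1000 lb — rounding explains the deltas).
Batch grand total — Σ batch = 1049 lb; ignition loss, Σ(batch × LOI) = 48.75 lb; yield: glass divided by total = 95.35%.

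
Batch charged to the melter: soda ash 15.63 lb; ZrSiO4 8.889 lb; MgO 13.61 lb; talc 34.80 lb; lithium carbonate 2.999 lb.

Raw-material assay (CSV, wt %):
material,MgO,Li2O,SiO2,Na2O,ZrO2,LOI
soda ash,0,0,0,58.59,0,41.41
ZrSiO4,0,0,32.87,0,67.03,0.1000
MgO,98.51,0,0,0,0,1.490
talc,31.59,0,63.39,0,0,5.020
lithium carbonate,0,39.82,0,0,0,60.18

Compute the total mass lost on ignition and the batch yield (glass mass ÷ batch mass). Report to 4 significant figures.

The intermediate values appear rounded to four significant figures in the printout. The whole derivation keeps exact precision at all times. Each reported number is rounded just once; the derived quantities are recomputed in full float precision (the yield, net glass mass, five oxide percentages, totals, ignition loss) from the weighed amounts for 65.69 lb of glass, as written in either problem or answer.
Ignition loss by material:
  soda ash: 15.63 × 0.4141 = 6.472 lb
  ZrSiO4: 8.889 × 0.001000 = 0.008889 lb
  MgO: 13.61 × 0.01490 = 0.2028 lb
  talc: 34.80 × 0.05020 = 1.747 lb
  lithium carbonate: 2.999 × 0.6018 = 1.805 lb
Total LOI = 10.24 lb
Glass = batch − LOI = 75.93 − 10.24 = 65.69 lb

LOI loss = 10.24 lb; glass = 65.69 lb; yield = 86.52%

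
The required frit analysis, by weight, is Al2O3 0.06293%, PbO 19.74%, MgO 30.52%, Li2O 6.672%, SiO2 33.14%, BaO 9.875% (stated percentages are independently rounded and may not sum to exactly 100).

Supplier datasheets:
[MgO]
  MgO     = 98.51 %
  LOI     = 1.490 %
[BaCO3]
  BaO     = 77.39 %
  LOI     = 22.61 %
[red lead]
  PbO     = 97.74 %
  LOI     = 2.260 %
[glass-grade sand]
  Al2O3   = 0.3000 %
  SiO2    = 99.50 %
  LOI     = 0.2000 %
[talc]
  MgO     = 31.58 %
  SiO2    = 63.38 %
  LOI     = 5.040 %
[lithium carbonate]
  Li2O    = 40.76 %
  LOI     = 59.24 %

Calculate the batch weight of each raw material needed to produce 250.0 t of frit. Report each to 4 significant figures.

All arithmetic keeps full float precision end to end; the intermediate values appear rounded to 4 significant digits at each printed step — each reported number is rounded a single time. Derived quantities, which include the six compositions, ignition loss, net glass mass, yield, the totals, are computed in full precision, exactly as printed in the problem or answer text, starting from the weights on 250.0 t of glass.
Oxide-by-oxide targets in 250.0 t frit:
  Al2O3: 0.06293% × 250.0 = 0.1573 t
  PbO: 19.74% × 250.0 = 49.35 t
  MgO: 30.52% × 250.0 = 76.30 t
  Li2O: 6.672% × 250.0 = 16.68 t
  SiO2: 33.14% × 250.0 = 82.85 t
  BaO: 9.875% × 250.0 = 24.69 t
Balance tally, oxide-wise, from the weights as reported, against the basis in use (target by target, the sums agree given rounding of the digits):
  Al2O3: 52.44·0.003000 = 0.1573 t (target 0.1573 t)
  PbO: 50.49·0.9774 = 49.35 t (target 49.35 t)
  MgO: 61.94·0.9851 + 48.39·0.3158 = 76.30 t (target 76.30 t)
  Li2O: 40.92·0.4076 = 16.68 t (target 16.68 t)
  SiO2: 52.44·0.9950 + 48.39·0.6338 = 82.85 t (target 82.85 t)
  BaO: 31.90·0.7739 = 24.69 t (target 24.69 t)
Glass-mass closure: total charge less LOI = 250.0 t (oxide target masses add up to 250.0 t; with the basis standing at 250.0 t — rounding explains the deltas).
Batch grand total — Σ batch = 286.1 t; ignition loss, Σ(batch × LOI) = 36.06 t; yield: glass divided by total = 87.39%.

Batch per 250.0 t frit:
  MgO: 61.94 t
  BaCO3: 31.90 t
  red lead: 50.49 t
  glass-grade sand: 52.44 t
  talc: 48.39 t
  lithium carbonate: 40.92 t
Total batch = 286.1 t; LOI loss = 36.06 t; yield = 87.39%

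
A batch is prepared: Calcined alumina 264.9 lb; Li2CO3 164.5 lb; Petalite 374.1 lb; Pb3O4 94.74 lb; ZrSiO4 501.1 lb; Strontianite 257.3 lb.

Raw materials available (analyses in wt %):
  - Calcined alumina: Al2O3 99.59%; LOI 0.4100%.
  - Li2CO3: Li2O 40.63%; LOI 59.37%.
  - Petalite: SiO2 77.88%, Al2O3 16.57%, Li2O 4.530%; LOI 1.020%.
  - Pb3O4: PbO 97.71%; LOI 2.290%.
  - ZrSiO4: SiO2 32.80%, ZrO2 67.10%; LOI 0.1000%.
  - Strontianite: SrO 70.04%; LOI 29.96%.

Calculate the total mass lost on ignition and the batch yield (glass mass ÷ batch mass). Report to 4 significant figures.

Every computation runs at exact precision at each step — intermediates are shown (rounded to four significant figures) at each printed step; each reported result is rounded exactly once — all derived quantities, which include totals, the yield, ignition loss, six oxide percentages, glass mass, are recomputed in full precision, as quoted within the question or the answer, starting from the weights for 1474 lb of glass.
LOI of each material in turn:
  Calcined alumina: 264.9 × 0.004100 = 1.086 lb
  Li2CO3: 164.5 × 0.5937 = 97.66 lb
  Petalite: 374.1 × 0.01020 = 3.816 lb
  Pb3O4: 94.74 × 0.02290 = 2.170 lb
  ZrSiO4: 501.1 × 0.001000 = 0.5011 lb
  Strontianite: 257.3 × 0.2996 = 77.09 lb
Total LOI = 182.3 lb
Glass = batch − LOI = 1657 − 182.3 = 1474 lb

LOI loss = 182.3 lb; glass = 1474 lb; yield = 88.99%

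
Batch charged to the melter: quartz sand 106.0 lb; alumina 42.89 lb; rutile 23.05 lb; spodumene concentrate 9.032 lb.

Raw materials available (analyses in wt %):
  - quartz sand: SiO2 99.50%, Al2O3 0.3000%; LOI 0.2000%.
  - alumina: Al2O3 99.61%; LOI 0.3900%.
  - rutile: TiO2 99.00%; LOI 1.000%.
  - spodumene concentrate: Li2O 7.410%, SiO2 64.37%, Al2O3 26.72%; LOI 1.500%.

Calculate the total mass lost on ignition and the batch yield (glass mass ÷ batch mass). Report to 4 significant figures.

The working math carries exact precision in all steps. Mid-chain values are shown (rounded to four significant digits) in the printout; exactly one rounding is applied to each reported figure — the derived quantities, which include glass mass, LOI, yield, the totals, the four compositions, are rebuilt in full precision, as they appear in the problem or answer text, from the batch weights for 180.2 lb of glass.
Each material's LOI contribution:
  quartz sand: 106.0 × 0.002000 = 0.2120 lb
  alumina: 42.89 × 0.003900 = 0.1673 lb
  rutile: 23.05 × 0.01000 = 0.2305 lb
  spodumene concentrate: 9.032 × 0.01500 = 0.1355 lb
Total LOI = 0.7453 lb
Glass = batch − LOI = 181.0 − 0.7453 = 180.2 lb

LOI loss = 0.7453 lb; glass = 180.2 lb; yield = 99.59%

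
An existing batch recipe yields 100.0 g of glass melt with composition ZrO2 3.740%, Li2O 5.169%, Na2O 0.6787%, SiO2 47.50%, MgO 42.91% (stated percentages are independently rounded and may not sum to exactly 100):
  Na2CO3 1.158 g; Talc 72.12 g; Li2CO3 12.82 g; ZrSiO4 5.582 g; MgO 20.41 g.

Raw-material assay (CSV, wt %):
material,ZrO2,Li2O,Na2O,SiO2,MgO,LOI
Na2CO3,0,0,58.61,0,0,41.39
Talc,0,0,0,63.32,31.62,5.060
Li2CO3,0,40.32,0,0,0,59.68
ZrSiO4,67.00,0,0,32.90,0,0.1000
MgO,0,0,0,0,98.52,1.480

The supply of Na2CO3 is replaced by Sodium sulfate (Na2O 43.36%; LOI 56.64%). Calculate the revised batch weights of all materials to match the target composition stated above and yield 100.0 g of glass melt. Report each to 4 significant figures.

Revised batch per 100.0 g glass melt:
  Sodium sulfate: 1.565 g
  Talc: 72.12 g
  Li2CO3: 12.82 g
  ZrSiO4: 5.582 g
  MgO: 20.41 g
Total batch = 112.5 g; LOI loss = 12.49 g

Every computation keeps full float precision at each step. Intermediates are printed, rounded to 4 significant digits, as written; exactly one rounding lands on each reported value — all derived quantities are rebuilt at full precision (five oxide percentages, LOI, the totals, glass mass, the yield) from the batch weights per 100.0 g of glass as quoted within question or answer.
Oxide-by-oxide targets in 100.0 g glass melt:
  ZrO2: 3.740% × 100.0 = 3.740 g
  Li2O: 5.169% × 100.0 = 5.169 g
  Na2O: 0.6787% × 100.0 = 0.6787 g
  SiO2: 47.50% × 100.0 = 47.50 g
  MgO: 42.91% × 100.0 = 42.91 g
Sums-versus-targets review from the weights as reported, against the basis in use (oxide sums agree with the targets exact up to rounding of places):
  ZrO2: 5.582·0.6700 = 3.740 g (target 3.740 g)
  Li2O: 12.82·0.4032 = 5.169 g (target 5.169 g)
  Na2O: 1.565·0.4336 = 0.6786 g (target 0.6787 g)
  SiO2: 72.12·0.6332 + 5.582·0.3290 = 47.50 g (target 47.50 g)
  MgO: 72.12·0.3162 + 20.41·0.9852 = 42.91 g (target 42.91 g)
Mass balance on the glass: total batch − LOI = 100.0 g (the Σ of target masses is 100.0 g; the stated basis being 100.0 g — differing by rounding only).
Total batch = Σ batch = 112.5 g; Σ batch·LOI gives LOI loss = 12.49 g; yield: glass divided by total = 88.89%.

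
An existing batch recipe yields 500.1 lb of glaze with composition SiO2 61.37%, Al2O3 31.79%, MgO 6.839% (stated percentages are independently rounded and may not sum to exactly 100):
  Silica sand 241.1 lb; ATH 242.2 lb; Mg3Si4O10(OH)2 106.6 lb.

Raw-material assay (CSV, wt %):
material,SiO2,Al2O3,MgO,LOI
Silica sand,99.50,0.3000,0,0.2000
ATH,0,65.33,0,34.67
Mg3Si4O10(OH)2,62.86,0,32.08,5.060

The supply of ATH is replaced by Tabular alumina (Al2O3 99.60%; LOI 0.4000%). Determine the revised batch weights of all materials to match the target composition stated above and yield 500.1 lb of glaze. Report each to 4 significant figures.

Revised batch per 500.1 lb glaze:
  Silica sand: 241.1 lb
  Tabular alumina: 158.9 lb
  Mg3Si4O10(OH)2: 106.6 lb
Total batch = 506.6 lb; LOI loss = 6.512 lb

In-progress results appear, with 4-significant-digit rounding, within the worked lines — each numeric step holds full float precision throughout — every reported result carries a single rounding — derived quantities are recomputed using the weight values per 500.1 lb of glass at exact precision (ignition loss, the yield, the three compositions, glass mass, the totals) exactly as shown in the problem or the answer.
Per-oxide target masses for 500.1 lb glaze:
  SiO2: 61.37% × 500.1 = 306.9 lb
  Al2O3: 31.79% × 500.1 = 159.0 lb
  MgO: 6.839% × 500.1 = 34.20 lb
Balance tally, oxide-wise, using the reported weights, on the stated basis (target by target, the sums agree once rounding is allowed for):
  SiO2: 241.1·0.9950 + 106.6·0.6286 = 306.9 lb (target 306.9 lb)
  Al2O3: 241.1·0.003000 + 158.9·0.9960 = 159.0 lb (target 159.0 lb)
  MgO: 106.6·0.3208 = 34.20 lb (target 34.20 lb)
Glass-mass sanity pass: batch total minus LOI = 500.1 lb (targets for the oxides total 500.1 lb; basis as stated: 500.1 lb — rounding explains the deltas).
Total batch = Σ batch = 506.6 lb; LOI removed, Σ of batch·LOI: 6.512 lb; yield, glass over the total, = 98.71%.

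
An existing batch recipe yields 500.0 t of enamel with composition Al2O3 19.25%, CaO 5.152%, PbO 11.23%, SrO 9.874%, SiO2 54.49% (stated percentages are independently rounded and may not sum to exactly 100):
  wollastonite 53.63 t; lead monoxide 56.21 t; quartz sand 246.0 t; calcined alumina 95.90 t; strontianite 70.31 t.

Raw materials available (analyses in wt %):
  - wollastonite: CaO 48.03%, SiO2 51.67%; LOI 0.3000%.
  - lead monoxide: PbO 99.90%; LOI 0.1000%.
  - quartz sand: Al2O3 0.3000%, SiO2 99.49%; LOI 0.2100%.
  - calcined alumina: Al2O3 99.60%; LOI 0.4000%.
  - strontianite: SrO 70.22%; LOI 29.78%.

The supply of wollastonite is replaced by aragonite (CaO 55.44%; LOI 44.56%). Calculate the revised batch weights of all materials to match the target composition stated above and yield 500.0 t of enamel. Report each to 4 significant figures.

Revised batch per 500.0 t enamel:
  aragonite: 46.46 t
  lead monoxide: 56.21 t
  quartz sand: 273.8 t
  calcined alumina: 95.81 t
  strontianite: 70.31 t
Total batch = 542.6 t; LOI loss = 42.66 t

Working values are shown, rounded to 4 significant digits, when written out; the working math runs at full precision end to end — each reported value takes exactly one rounding; derived quantities (glass mass, yield, five oxide percentages, LOI, the totals) are rebuilt starting from the weights at 500.0 t of glass in full float precision as set out in either problem or answer.
Oxide mass targets, per 500.0 t enamel:
  Al2O3: 19.25% × 500.0 = 96.25 t
  CaO: 5.152% × 500.0 = 25.76 t
  PbO: 11.23% × 500.0 = 56.15 t
  SrO: 9.874% × 500.0 = 49.37 t
  SiO2: 54.49% × 500.0 = 272.4 t
Checking each oxide sum from the weights as reported, for the quoted basis mass (sum by sum, the targets are met within answer rounding):
  Al2O3: 273.8·0.003000 + 95.81·0.9960 = 96.25 t (target 96.25 t)
  CaO: 46.46·0.5544 = 25.76 t (target 25.76 t)
  PbO: 56.21·0.9990 = 56.15 t (target 56.15 t)
  SrO: 70.31·0.7022 = 49.37 t (target 49.37 t)
  SiO2: 273.8·0.9949 = 272.4 t (target 272.4 t)
The glass-mass cross-check: whole batch net of LOI = 499.9 t (per-oxide target masses sum to 500.0 t; the stated basis being 500.0 t — gaps are rounding artifacts).
Summing the batch: Σ batch = 542.6 t; the LOI term Σ batch·LOI equals 42.66 t; yield: glass divided by total = 92.14%.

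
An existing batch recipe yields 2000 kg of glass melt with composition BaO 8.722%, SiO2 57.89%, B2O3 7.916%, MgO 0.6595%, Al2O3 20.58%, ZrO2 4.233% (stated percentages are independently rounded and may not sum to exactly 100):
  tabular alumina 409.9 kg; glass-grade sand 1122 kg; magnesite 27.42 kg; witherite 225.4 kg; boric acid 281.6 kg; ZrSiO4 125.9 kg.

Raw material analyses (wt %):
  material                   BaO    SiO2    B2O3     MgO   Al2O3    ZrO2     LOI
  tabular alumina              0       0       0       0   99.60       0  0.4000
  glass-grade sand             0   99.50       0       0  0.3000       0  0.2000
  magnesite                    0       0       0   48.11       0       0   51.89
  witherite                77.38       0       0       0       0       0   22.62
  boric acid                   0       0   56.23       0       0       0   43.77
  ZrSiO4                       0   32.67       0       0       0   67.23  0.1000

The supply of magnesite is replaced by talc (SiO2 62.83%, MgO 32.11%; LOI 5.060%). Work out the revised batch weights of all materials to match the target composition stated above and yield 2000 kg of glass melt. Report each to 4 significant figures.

Revised batch per 2000 kg glass melt:
  tabular alumina: 410.0 kg
  glass-grade sand: 1096 kg
  talc: 41.08 kg
  witherite: 225.4 kg
  boric acid: 281.6 kg
  ZrSiO4: 125.9 kg
Total batch = 2180 kg; LOI loss = 180.3 kg

In-progress results are shown (rounded to four significant figures) between the steps. Each numeric step carries exact precision at each step — each reported number takes just one rounding — the derived quantities are carried in full float precision (glass mass, yield, the totals, ignition loss, the six compositions) from the weighed amounts for 2000 kg of glass as set out in question or answer.
Target oxide masses per 2000 kg glass melt:
  BaO: 8.722% × 2000 = 174.4 kg
  SiO2: 57.89% × 2000 = 1158 kg
  B2O3: 7.916% × 2000 = 158.3 kg
  MgO: 0.6595% × 2000 = 13.19 kg
  Al2O3: 20.58% × 2000 = 411.6 kg
  ZrO2: 4.233% × 2000 = 84.66 kg
Mass-balance tally per oxide from the weights as reported, on the stated basis (oxide sums agree with the targets net of answer rounding effects):
  BaO: 225.4·0.7738 = 174.4 kg (target 174.4 kg)
  SiO2: 1096·0.9950 + 41.08·0.6283 + 125.9·0.3267 = 1157 kg (target 1158 kg)
  B2O3: 281.6·0.5623 = 158.3 kg (target 158.3 kg)
  MgO: 41.08·0.3211 = 13.19 kg (target 13.19 kg)
  Al2O3: 410.0·0.9960 + 1096·0.003000 = 411.6 kg (target 411.6 kg)
  ZrO2: 125.9·0.6723 = 84.64 kg (target 84.66 kg)
The glass-mass cross-check: the batch minus its LOI: 2000 kg (the targets, summed, come to 2000 kg; stated basis 2000 kg — gaps are rounding artifacts).
Summing the batch: Σ batch = 2180 kg; Σ batch·LOI gives LOI loss = 180.3 kg; the yield ratio, glass ÷ batch: 91.73%.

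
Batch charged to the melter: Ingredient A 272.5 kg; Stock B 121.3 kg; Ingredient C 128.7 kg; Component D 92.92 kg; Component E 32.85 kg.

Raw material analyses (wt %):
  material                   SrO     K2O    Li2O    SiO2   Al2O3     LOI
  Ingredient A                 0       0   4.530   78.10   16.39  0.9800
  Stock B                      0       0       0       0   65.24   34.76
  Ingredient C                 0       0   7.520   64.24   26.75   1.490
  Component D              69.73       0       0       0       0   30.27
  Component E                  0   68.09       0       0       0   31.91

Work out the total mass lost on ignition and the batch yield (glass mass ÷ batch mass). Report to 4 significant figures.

LOI loss = 85.36 kg; glass = 562.9 kg; yield = 86.83%

In-progress results are shown with 4-significant-digit rounding alongside each step — the working math maintains full precision from start to finish; every reported number is rounded only once; the derived quantities, which include the five compositions, totals, the yield, glass mass, LOI, are re-derived at full float precision, exactly as printed in either problem or answer, using the weight values per 562.9 kg of glass.
Material-by-material LOI:
  Ingredient A: 272.5 × 0.009800 = 2.671 kg
  Stock B: 121.3 × 0.3476 = 42.16 kg
  Ingredient C: 128.7 × 0.01490 = 1.918 kg
  Component D: 92.92 × 0.3027 = 28.13 kg
  Component E: 32.85 × 0.3191 = 10.48 kg
Total LOI = 85.36 kg
Glass = batch − LOI = 648.3 − 85.36 = 562.9 kg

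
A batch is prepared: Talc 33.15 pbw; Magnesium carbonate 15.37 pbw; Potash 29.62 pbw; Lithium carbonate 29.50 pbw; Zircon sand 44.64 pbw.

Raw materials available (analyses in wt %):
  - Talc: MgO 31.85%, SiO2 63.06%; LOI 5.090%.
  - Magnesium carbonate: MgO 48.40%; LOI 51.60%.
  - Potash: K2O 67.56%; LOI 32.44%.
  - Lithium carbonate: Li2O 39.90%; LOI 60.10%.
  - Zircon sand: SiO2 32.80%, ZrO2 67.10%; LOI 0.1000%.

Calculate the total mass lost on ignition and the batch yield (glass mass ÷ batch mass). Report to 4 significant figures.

LOI loss = 37.00 pbw; glass = 115.3 pbw; yield = 75.70%

Working values appear, with 4-significant-figure rounding, when written out. The whole derivation holds exact precision end to end. Every reported value is rounded once only; the derived quantities, including ignition loss, glass mass, the yield, the five compositions, the totals, are recomputed from the weighed amounts per 115.3 pbw of glass in exact precision, as given in either problem or answer.
Per-material ignition loss:
  Talc: 33.15 × 0.05090 = 1.687 pbw
  Magnesium carbonate: 15.37 × 0.5160 = 7.931 pbw
  Potash: 29.62 × 0.3244 = 9.609 pbw
  Lithium carbonate: 29.50 × 0.6010 = 17.73 pbw
  Zircon sand: 44.64 × 0.001000 = 0.04464 pbw
Total LOI = 37.00 pbw
Glass = batch − LOI = 152.3 − 37.00 = 115.3 pbw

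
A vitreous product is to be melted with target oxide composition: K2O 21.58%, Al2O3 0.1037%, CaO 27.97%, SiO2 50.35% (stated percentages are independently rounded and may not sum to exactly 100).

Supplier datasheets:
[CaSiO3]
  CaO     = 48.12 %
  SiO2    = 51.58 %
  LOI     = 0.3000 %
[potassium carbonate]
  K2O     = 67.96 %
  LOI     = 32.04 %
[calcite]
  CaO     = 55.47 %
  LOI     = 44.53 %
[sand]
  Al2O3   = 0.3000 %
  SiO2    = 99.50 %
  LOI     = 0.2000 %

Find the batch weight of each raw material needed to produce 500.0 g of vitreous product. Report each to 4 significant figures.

The intermediate values appear (rounded to 4 significant digits) between the steps — every computation holds full precision at each step — every reported figure is rounded a single time. Derived quantities are recomputed from the weighed amounts on 500.0 g of glass at exact precision (four oxide percentages, ignition loss, glass mass, totals, yield), as they appear in the question or the answer.
Per-oxide target masses for 500.0 g vitreous product:
  K2O: 21.58% × 500.0 = 107.9 g
  Al2O3: 0.1037% × 500.0 = 0.5185 g
  CaO: 27.97% × 500.0 = 139.8 g
  SiO2: 50.35% × 500.0 = 251.8 g
Sums-versus-targets review on the weights just shown, for the quoted basis mass (sum by sum, the targets are met given rounding of the digits):
  K2O: 158.8·0.6796 = 107.9 g (target 107.9 g)
  Al2O3: 172.8·0.003000 = 0.5184 g (target 0.5185 g)
  CaO: 154.7·0.4812 + 117.9·0.5547 = 139.8 g (target 139.8 g)
  SiO2: 154.7·0.5158 + 172.8·0.9950 = 251.7 g (target 251.8 g)
Consistency of the glass mass: net batch after ignition = 500.0 g (the Σ of target masses is 500.0 g; versus the stated basis of 500.0 g — differing by rounding only).
Batch total: Σ batch = 604.2 g; loss to ignition Σ batch·LOI = 104.2 g; glass ÷ batch gives a yield of 82.76%.

Batch per 500.0 g vitreous product:
  CaSiO3: 154.7 g
  potassium carbonate: 158.8 g
  calcite: 117.9 g
  sand: 172.8 g
Total batch = 604.2 g; LOI loss = 104.2 g; yield = 82.76%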